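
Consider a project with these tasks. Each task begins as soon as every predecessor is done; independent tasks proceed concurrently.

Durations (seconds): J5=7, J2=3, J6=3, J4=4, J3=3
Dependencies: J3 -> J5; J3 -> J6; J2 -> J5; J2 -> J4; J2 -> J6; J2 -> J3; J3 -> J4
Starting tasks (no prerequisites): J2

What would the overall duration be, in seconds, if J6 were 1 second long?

13

As given, the longest chain is J2→J3→J5 = 3+3+7 = 13, so the finish is 13 seconds.
J6 has 4 seconds of float (longest path through it is 9).
That remains the longest chain; total 13 seconds.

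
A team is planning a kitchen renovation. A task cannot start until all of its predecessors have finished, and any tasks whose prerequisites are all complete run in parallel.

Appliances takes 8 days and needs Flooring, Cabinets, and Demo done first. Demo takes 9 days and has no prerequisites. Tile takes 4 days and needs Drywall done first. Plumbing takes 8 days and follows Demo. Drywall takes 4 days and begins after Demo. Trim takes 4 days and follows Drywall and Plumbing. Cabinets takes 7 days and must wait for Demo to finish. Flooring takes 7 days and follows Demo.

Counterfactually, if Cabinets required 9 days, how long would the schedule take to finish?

26

Critical path before the change: Demo→Cabinets→Appliances = 9+7+8 = 24 giving 24 days.
Since Cabinets is critical, the +2 change carries straight to that chain (now 26 days).
That remains the longest chain; total 26 days.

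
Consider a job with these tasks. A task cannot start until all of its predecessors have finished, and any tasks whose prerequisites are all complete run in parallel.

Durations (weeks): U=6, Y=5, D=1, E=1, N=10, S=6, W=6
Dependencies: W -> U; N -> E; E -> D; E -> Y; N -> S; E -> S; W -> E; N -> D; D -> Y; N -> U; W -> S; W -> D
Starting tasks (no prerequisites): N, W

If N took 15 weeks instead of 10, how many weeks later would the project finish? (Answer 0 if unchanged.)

5

The binding path is N→E→S = 10+1+6 = 17; finish at 17 weeks.
N lies on that path, so at 15 weeks the path becomes 22 weeks.
That remains the longest chain; total 22 weeks.
Change in finish: 22 − 17 = +5 weeks.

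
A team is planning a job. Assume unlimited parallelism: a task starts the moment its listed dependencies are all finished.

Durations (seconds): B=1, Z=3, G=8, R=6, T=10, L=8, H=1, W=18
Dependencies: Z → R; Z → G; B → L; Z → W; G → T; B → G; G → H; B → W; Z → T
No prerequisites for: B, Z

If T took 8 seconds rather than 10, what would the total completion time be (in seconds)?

21

Actual critical path: Z→G→T = 3+8+10 = 21 ⇒ 21 seconds.
Since T is critical, the -2 change carries straight to that chain (now 19 seconds).
The binding chain switches to Z→W = 3+18 = 21; finish 21 seconds.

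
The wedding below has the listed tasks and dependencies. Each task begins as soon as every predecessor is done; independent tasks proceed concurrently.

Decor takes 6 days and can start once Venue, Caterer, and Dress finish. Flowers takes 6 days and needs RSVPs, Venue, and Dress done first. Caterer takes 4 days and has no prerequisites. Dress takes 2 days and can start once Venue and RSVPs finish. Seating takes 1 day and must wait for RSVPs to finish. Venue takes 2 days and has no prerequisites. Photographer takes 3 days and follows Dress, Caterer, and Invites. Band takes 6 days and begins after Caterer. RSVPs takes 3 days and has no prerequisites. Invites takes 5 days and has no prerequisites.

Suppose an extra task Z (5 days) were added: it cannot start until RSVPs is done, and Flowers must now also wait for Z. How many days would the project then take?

14

Originally the project takes 11 days.
With Z inserted, Flowers now waits for max(RSVPs, Venue, Dress, Z).
New critical path: RSVPs→Z→Flowers = 3+5+6 = 14 ⇒ 14 days.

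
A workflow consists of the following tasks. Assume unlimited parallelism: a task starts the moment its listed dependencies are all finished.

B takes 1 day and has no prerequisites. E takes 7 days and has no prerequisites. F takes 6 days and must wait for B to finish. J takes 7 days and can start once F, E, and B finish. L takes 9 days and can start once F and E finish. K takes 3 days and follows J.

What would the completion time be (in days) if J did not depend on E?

17

With the dependency in place, B→F→J→K = 1+6+7+3 = 17 sets the finish at 17 days.
Dropping E→J doesn't change J's earliest start (7); another predecessor still binds.
The longest chain is now B→F→J→K = 1+6+7+3 = 17, so the plan takes 17 days.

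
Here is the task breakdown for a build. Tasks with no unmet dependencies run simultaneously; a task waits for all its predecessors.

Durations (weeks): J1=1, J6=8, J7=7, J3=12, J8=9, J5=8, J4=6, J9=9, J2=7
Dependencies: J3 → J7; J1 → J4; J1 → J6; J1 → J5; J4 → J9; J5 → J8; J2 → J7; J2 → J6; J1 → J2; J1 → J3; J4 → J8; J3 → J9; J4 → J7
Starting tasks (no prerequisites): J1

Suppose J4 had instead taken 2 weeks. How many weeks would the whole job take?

22

Actual critical path: J1→J3→J9 = 1+12+9 = 22 ⇒ 22 weeks.
The longest path through J4 is only 16 weeks, so J4 has float 6.
No other chain overtakes it, so the finish is 22 weeks.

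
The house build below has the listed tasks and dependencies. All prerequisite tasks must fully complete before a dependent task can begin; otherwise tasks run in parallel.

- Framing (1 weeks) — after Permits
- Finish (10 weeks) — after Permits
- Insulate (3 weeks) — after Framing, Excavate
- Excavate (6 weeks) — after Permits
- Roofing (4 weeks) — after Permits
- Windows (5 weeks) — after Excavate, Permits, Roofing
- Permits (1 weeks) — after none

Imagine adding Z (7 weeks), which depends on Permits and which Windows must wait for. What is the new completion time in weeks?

Originally the job takes 12 weeks.
With Z inserted, Windows now waits for max(Excavate, Permits, Roofing, Z).
New critical path: Permits→Z→Windows = 1+7+5 = 13 ⇒ 13 weeks.

13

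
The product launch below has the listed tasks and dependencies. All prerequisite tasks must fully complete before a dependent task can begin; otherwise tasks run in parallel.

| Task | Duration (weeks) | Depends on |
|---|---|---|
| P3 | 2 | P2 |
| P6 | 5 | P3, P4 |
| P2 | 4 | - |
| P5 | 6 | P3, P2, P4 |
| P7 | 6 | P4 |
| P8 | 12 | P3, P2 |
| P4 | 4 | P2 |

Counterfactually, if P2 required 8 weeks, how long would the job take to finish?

As given, the longest chain is P2→P3→P8 = 4+2+12 = 18, so the finish is 18 weeks.
Since P2 is critical, the +4 change carries straight to that chain (now 22 weeks).
The critical path is still P2→P3→P8; finish is now 22 weeks.

22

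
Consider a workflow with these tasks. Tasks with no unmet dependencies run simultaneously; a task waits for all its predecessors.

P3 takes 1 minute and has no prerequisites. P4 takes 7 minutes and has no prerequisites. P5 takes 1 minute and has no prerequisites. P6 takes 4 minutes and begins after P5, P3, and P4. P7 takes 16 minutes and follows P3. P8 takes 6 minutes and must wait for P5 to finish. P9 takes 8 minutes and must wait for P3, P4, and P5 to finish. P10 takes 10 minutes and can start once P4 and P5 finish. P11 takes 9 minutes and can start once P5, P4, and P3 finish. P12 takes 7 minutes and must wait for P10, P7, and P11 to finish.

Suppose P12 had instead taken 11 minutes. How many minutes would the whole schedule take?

28

Critical path before the change: P3→P7→P12 = 1+16+7 = 24 giving 24 minutes.
P12 lies on that path, so at 11 minutes the path becomes 28 minutes.
The critical path is still P3→P7→P12; finish is now 28 minutes.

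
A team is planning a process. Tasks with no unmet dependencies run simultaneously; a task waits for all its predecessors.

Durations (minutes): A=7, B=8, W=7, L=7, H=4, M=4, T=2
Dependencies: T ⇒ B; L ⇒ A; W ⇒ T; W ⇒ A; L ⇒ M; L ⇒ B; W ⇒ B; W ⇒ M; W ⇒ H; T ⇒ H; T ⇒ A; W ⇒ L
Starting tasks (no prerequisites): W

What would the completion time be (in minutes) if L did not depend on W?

17

Original critical path: W→L→B = 7+7+8 = 22 ⇒ 22 minutes.
Without W→L, L's earliest start moves from 7 to 0.
After: W→T→B = 7+2+8 = 17 → 17 minutes.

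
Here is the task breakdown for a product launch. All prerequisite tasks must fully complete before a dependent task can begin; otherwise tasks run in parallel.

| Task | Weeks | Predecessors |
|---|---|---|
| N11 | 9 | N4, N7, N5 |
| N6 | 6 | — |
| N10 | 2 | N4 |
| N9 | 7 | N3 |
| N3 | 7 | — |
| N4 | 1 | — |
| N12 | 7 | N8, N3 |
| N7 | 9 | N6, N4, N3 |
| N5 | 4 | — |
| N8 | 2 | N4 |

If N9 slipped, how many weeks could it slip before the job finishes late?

11

N3→N7→N11 = 7+9+9 = 25 sets the makespan at 25 weeks.
The longest chain containing N9 totals 14 weeks.
So N9 can slip 25 − 14 = 11 weeks.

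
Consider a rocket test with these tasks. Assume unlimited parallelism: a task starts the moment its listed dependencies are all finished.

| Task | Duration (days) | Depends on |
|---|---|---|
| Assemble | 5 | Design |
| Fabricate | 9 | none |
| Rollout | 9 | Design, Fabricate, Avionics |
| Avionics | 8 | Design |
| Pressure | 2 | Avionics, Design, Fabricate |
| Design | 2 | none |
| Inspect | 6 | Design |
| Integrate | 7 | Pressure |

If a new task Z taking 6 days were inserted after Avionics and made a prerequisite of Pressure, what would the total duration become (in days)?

Originally the rocket test takes 19 days.
With Z inserted, Pressure now waits for max(Avionics, Design, Fabricate, Z).
New critical path: Design→Avionics→Z→Pressure→Integrate = 2+8+6+2+7 = 25 ⇒ 25 days.

25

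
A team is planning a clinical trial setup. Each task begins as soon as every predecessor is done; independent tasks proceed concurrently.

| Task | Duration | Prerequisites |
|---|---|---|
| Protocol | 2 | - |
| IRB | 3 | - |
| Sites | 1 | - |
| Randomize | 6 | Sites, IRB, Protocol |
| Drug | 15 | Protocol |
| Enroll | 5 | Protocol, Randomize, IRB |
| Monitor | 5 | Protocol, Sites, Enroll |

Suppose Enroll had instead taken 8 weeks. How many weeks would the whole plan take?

22

The binding path is IRB→Randomize→Enroll→Monitor = 3+6+5+5 = 19; finish at 19 weeks.
Since Enroll is critical, the +3 change carries straight to that chain (now 22 weeks).
No other chain overtakes it, so the finish is 22 weeks.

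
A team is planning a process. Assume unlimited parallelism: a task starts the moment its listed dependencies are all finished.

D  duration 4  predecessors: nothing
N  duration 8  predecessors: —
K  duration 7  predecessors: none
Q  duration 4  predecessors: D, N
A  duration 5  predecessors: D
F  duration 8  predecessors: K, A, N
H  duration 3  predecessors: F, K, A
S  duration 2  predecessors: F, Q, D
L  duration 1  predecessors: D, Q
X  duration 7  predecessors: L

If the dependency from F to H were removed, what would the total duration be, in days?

With the dependency in place, D→A→F→H = 4+5+8+3 = 20 sets the finish at 20 days.
Without F→H, H's earliest start moves from 17 to 9.
New critical path: N→Q→L→X = 8+4+1+7 = 20 ⇒ 20 days.

20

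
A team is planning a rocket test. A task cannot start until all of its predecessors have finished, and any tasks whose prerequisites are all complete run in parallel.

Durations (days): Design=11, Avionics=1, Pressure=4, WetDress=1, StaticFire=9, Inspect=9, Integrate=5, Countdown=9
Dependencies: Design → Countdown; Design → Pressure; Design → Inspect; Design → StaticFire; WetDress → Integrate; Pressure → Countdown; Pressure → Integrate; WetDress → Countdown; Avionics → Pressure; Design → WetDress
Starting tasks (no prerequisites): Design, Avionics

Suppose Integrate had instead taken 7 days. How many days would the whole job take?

24

As given, the longest chain is Design→Pressure→Countdown = 11+4+9 = 24, so the finish is 24 days.
Integrate has 4 days of float (longest path through it is 20).
The critical path is still Design→Pressure→Countdown; finish is now 24 days.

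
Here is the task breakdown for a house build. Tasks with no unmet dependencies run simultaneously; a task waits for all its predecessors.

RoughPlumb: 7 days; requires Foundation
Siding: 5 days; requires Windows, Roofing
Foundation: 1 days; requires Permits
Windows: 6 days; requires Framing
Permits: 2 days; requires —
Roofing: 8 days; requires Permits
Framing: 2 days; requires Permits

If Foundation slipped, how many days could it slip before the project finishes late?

The longest chain is Permits→Framing→Windows→Siding = 2+2+6+5 = 15; overall finish 15 days.
The longest chain containing Foundation totals 10 days.
Float = 15 − 10 = 5.

5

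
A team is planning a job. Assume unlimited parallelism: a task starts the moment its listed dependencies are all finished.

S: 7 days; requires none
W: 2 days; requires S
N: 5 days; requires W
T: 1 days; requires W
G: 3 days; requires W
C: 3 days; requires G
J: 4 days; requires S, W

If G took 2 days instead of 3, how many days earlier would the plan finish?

1

Baseline: S→W→G→C = 7+2+3+3 = 15 → 15 days.
Since G is critical, the -1 change carries straight to that chain (now 14 days).
New critical path: S→W→N = 7+2+5 = 14 ⇒ 14 days.
Change in finish: 14 − 15 = -1 days.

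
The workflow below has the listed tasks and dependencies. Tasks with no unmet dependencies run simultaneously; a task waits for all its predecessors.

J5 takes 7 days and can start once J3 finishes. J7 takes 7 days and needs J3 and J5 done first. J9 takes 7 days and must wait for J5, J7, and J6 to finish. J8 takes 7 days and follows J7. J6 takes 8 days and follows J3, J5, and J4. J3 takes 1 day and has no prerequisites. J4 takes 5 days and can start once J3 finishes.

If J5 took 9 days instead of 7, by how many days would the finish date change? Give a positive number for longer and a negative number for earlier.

2

Baseline: J3→J5→J6→J9 = 1+7+8+7 = 23 → 23 days.
Since J5 is critical, the +2 change carries straight to that chain (now 25 days).
The critical path is still J3→J5→J6→J9; finish is now 25 days.
Change in finish: 25 − 23 = +2 days.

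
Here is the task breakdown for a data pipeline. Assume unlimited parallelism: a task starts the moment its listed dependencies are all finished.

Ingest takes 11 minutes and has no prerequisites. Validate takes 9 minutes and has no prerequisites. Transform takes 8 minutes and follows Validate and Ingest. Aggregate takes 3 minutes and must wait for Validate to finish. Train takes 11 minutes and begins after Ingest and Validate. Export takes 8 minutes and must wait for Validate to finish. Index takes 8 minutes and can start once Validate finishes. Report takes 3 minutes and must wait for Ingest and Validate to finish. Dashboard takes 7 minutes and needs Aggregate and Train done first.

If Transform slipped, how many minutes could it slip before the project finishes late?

The longest chain is Ingest→Train→Dashboard = 11+11+7 = 29; overall finish 29 minutes.
The longest chain containing Transform totals 19 minutes.
Slack of Transform = 21 − 11 = 10 minutes.

10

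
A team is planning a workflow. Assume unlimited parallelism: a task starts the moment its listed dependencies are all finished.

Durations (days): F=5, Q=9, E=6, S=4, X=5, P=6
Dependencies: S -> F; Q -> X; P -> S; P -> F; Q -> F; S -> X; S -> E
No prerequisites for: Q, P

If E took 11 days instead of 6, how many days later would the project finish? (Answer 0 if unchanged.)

5

Baseline: P→S→E = 6+4+6 = 16 → 16 days.
E lies on that path, so at 11 days the path becomes 21 days.
The critical path is still P→S→E; finish is now 21 days.
Change in finish: 21 − 16 = +5 days.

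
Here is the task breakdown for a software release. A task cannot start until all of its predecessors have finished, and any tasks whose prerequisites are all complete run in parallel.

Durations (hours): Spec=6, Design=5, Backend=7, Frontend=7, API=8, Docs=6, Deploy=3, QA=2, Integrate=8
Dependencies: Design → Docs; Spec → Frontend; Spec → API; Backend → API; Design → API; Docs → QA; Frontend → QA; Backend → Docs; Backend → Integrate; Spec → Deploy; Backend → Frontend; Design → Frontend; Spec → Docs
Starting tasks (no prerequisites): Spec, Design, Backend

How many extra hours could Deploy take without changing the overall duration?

Backend→Frontend→QA = 7+7+2 = 16 sets the makespan at 16 hours.
The longest chain containing Deploy totals 9 hours.
So Deploy can slip 16 − 9 = 7 hours.

7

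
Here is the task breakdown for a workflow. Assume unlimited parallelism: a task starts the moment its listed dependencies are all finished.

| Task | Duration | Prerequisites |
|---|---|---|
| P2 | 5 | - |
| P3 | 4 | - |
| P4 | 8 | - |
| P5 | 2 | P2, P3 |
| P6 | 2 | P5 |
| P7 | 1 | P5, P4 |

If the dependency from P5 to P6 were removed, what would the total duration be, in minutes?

9

Before: longest chain P2→P5→P6 = 5+2+2 = 9, finish 9.
Without P5→P6, P6's earliest start moves from 7 to 0.
The longest chain is now P4→P7 = 8+1 = 9, so the plan takes 9 minutes.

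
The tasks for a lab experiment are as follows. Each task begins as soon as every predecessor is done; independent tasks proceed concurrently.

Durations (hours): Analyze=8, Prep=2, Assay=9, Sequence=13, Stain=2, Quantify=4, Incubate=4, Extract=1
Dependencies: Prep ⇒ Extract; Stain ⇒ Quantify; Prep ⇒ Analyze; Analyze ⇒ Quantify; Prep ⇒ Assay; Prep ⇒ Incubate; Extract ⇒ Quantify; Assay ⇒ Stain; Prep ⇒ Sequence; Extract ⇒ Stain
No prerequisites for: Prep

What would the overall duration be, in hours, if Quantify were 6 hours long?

The binding path is Prep→Assay→Stain→Quantify = 2+9+2+4 = 17; finish at 17 hours.
Quantify lies on that path, so at 6 hours the path becomes 19 hours.
No other chain overtakes it, so the finish is 19 hours.

19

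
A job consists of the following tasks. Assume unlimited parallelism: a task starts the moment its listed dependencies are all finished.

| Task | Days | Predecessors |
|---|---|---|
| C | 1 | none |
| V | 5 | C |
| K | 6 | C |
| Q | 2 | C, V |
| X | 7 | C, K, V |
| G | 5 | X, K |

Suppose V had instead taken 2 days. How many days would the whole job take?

The binding path is C→K→X→G = 1+6+7+5 = 19; finish at 19 days.
The longest path through V is only 18 days, so V has float 1.
No other chain overtakes it, so the finish is 19 days.

19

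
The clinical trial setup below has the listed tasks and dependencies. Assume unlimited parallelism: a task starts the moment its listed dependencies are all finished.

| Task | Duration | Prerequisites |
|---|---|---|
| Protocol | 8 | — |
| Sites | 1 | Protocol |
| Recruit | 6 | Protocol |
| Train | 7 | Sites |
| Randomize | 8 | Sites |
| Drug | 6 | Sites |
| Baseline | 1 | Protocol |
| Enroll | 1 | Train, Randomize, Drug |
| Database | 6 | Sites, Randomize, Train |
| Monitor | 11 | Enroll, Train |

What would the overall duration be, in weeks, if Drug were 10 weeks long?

Actual critical path: Protocol→Sites→Randomize→Enroll→Monitor = 8+1+8+1+11 = 29 ⇒ 29 weeks.
The longest path through Drug is only 27 weeks, so Drug has float 2.
The binding chain switches to Protocol→Sites→Drug→Enroll→Monitor = 8+1+10+1+11 = 31; finish 31 weeks.

31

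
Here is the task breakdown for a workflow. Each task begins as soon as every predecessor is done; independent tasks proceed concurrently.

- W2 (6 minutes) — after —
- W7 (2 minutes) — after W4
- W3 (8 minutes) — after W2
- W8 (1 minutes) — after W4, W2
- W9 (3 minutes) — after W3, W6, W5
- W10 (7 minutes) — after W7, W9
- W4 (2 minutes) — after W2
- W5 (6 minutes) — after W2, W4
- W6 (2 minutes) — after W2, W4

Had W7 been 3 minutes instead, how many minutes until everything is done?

24

Actual critical path: W2→W3→W9→W10 = 6+8+3+7 = 24 ⇒ 24 minutes.
The longest path through W7 is only 17 minutes, so W7 has float 7.
The critical path is still W2→W3→W9→W10; finish is now 24 minutes.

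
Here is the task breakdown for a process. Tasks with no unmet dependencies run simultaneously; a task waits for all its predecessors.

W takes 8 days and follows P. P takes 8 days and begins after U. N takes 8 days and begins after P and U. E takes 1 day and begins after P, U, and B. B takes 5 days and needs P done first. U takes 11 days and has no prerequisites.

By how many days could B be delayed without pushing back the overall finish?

2

The longest chain is U→P→N = 11+8+8 = 27; overall finish 27 days.
B finishes as early as 24 and must finish by 26.
So B can slip 26 − 24 = 2 days.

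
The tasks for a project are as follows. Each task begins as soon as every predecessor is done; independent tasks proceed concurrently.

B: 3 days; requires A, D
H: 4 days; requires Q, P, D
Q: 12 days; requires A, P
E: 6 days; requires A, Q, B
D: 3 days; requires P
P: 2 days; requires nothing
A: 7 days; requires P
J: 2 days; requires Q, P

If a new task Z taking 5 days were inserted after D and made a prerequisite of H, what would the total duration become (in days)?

Originally the project takes 27 days.
With Z inserted, H now waits for max(Q, P, D, Z).
New critical path: P→A→Q→E = 2+7+12+6 = 27 ⇒ 27 days.

27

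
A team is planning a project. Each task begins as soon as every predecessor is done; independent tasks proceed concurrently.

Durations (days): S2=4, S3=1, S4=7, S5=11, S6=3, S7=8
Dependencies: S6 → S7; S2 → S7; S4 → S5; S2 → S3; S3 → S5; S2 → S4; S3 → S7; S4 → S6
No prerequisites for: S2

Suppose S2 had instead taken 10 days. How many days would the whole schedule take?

28

Critical path before the change: S2→S4→S5 = 4+7+11 = 22 giving 22 days.
S2 is on the critical path; changing it to 10 makes that path 28 days.
No other chain overtakes it, so the finish is 28 days.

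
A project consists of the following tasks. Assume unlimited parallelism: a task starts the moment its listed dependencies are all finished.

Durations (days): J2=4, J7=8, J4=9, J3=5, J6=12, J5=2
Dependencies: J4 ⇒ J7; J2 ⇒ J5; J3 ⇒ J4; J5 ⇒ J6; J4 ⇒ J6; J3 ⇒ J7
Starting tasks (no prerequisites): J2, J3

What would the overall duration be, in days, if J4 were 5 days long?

22

As given, the longest chain is J3→J4→J6 = 5+9+12 = 26, so the finish is 26 days.
J4 is on the critical path; changing it to 5 makes that path 22 days.
The critical path is still J3→J4→J6; finish is now 22 days.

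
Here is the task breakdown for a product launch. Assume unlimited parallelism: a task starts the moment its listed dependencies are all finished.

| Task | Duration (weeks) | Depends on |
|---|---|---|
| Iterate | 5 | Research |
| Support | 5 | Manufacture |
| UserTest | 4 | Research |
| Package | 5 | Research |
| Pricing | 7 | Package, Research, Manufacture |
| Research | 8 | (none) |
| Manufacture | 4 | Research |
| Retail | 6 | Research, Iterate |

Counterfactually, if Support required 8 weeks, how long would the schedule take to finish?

Critical path before the change: Research→Package→Pricing = 8+5+7 = 20 giving 20 weeks.
Support has 3 weeks of float (longest path through it is 17).
New critical path: Research→Manufacture→Support = 8+4+8 = 20 ⇒ 20 weeks.

20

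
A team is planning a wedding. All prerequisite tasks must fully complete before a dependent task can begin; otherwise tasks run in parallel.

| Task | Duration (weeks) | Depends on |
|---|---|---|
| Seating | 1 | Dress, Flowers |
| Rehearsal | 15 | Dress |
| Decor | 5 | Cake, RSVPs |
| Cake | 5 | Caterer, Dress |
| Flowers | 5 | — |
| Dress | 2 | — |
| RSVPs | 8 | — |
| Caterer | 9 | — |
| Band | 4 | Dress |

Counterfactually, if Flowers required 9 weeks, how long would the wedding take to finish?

19

As given, the longest chain is Caterer→Cake→Decor = 9+5+5 = 19, so the finish is 19 weeks.
The longest path through Flowers is only 6 weeks, so Flowers has float 13.
The critical path is still Caterer→Cake→Decor; finish is now 19 weeks.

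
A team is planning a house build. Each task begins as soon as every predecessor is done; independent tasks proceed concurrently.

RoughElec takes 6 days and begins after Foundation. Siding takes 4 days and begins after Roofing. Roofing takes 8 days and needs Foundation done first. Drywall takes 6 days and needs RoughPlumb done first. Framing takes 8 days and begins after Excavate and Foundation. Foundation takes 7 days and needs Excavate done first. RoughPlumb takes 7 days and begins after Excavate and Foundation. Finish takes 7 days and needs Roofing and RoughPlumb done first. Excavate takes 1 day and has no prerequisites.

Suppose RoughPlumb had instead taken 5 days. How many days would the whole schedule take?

Actual critical path: Excavate→Foundation→Roofing→Finish = 1+7+8+7 = 23 ⇒ 23 days.
RoughPlumb is off the critical path — its longest chain is 22 days, giving 1 of slack.
No other chain overtakes it, so the finish is 23 days.

23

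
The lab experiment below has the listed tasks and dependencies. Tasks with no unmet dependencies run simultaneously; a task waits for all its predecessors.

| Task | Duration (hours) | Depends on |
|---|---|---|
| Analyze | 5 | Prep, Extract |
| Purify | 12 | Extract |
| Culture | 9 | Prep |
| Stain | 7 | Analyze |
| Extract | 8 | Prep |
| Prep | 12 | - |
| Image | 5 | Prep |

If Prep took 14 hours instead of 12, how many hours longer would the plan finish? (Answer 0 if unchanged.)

2

The binding path is Prep→Extract→Purify = 12+8+12 = 32; finish at 32 hours.
Prep lies on that path, so at 14 hours the path becomes 34 hours.
No other chain overtakes it, so the finish is 34 hours.
Change in finish: 34 − 32 = +2 hours.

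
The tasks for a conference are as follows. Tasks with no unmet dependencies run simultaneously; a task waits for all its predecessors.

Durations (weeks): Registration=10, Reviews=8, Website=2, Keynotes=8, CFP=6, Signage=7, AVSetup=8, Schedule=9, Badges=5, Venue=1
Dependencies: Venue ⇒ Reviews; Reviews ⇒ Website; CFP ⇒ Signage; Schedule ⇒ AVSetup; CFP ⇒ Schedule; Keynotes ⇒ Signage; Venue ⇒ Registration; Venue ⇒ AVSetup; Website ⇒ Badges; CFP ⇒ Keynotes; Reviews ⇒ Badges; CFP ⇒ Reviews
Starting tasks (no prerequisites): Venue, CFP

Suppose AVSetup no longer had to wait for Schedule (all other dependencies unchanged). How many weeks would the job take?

Original critical path: CFP→Schedule→AVSetup = 6+9+8 = 23 ⇒ 23 weeks.
Without Schedule→AVSetup, AVSetup's earliest start moves from 15 to 1.
The longest chain is now CFP→Reviews→Website→Badges = 6+8+2+5 = 21, so the job takes 21 weeks.

21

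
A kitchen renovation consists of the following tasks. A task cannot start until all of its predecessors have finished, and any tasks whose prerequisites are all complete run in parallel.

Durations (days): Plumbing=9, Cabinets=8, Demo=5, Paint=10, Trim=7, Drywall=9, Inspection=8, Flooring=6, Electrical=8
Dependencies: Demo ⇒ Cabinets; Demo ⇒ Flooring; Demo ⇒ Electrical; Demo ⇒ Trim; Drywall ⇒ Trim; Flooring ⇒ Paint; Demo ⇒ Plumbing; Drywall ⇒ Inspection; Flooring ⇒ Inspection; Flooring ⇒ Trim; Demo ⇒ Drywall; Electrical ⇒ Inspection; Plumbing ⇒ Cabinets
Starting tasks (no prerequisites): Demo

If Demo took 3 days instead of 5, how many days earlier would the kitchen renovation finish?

Actual critical path: Demo→Plumbing→Cabinets = 5+9+8 = 22 ⇒ 22 days.
Demo lies on that path, so at 3 days the path becomes 20 days.
No other chain overtakes it, so the finish is 20 days.
Change in finish: 20 − 22 = -2 days.

2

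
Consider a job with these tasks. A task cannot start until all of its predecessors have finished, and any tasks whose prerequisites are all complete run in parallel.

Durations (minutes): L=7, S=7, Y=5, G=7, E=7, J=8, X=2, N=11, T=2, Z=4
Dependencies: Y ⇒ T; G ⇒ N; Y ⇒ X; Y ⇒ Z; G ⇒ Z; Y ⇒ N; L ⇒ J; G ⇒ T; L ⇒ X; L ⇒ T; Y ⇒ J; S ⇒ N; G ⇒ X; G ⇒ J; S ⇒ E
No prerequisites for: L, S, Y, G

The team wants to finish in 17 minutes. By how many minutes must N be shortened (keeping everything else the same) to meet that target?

1

Current finish: 18 minutes; target: 17.
N is on every critical path, so each minute cut from N cuts the finish by one (this holds down to a finish of 15).
Need 18 − 17 = 1 minute off N → N becomes 10 minutes, finish becomes 17.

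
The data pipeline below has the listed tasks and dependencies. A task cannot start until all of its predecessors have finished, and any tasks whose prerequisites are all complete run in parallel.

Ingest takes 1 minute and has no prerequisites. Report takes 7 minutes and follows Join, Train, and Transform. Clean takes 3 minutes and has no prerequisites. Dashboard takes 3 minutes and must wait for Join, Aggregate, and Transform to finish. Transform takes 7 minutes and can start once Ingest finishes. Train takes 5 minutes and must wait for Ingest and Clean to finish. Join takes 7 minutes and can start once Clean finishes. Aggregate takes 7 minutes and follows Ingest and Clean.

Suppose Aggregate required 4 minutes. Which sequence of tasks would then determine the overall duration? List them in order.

Clean, Join, Report

Critical path before the change: Clean→Join→Report = 3+7+7 = 17 giving 17 minutes.
The longest path through Aggregate is only 13 minutes, so Aggregate has float 4.
The critical path is still Clean→Join→Report; finish is now 17 minutes.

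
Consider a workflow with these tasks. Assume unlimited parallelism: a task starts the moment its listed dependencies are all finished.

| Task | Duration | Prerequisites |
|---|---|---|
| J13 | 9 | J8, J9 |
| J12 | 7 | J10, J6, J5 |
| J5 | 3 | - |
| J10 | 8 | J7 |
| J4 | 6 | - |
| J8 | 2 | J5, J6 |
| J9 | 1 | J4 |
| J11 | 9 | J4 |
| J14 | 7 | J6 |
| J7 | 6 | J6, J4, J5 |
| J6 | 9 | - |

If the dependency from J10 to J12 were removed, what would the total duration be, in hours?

Before: longest chain J6→J7→J10→J12 = 9+6+8+7 = 30, finish 30.
Without J10→J12, J12's earliest start moves from 23 to 9.
After: J6→J7→J10 = 9+6+8 = 23 → 23 hours.

23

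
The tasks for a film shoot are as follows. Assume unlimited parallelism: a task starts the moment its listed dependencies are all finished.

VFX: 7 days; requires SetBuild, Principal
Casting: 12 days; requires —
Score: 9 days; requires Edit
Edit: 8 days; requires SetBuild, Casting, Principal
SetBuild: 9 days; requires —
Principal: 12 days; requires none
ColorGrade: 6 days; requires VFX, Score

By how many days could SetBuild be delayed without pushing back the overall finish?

The longest chain is Casting→Edit→Score→ColorGrade = 12+8+9+6 = 35; overall finish 35 days.
The longest chain containing SetBuild totals 32 days.
Float = 35 − 32 = 3.

3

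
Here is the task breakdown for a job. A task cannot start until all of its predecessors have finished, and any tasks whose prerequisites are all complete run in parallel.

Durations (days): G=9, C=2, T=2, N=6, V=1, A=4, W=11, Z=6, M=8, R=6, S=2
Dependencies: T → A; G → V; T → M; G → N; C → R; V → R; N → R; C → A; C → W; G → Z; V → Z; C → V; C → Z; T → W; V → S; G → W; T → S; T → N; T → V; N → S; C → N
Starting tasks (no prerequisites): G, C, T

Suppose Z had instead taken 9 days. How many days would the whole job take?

Critical path before the change: G→N→R = 9+6+6 = 21 giving 21 days.
Z has 5 days of float (longest path through it is 16).
The critical path is still G→N→R; finish is now 21 days.

21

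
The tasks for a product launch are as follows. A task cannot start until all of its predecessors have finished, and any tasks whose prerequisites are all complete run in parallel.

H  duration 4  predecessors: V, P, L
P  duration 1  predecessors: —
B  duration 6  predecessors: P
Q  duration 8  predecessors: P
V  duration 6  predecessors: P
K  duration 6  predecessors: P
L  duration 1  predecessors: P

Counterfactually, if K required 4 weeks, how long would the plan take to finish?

Actual critical path: P→V→H = 1+6+4 = 11 ⇒ 11 weeks.
K is off the critical path — its longest chain is 7 weeks, giving 4 of slack.
No other chain overtakes it, so the finish is 11 weeks.

11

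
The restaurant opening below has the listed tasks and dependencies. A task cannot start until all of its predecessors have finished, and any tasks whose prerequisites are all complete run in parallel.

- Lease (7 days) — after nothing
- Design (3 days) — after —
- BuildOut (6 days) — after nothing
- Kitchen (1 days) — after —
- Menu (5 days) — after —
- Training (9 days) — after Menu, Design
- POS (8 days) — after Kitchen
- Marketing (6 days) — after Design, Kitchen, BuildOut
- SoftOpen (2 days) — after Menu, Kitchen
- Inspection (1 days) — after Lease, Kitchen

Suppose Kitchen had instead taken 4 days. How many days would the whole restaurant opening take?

Baseline: Menu→Training = 5+9 = 14 → 14 days.
Kitchen is off the critical path — its longest chain is 9 days, giving 5 of slack.
No other chain overtakes it, so the finish is 14 days.

14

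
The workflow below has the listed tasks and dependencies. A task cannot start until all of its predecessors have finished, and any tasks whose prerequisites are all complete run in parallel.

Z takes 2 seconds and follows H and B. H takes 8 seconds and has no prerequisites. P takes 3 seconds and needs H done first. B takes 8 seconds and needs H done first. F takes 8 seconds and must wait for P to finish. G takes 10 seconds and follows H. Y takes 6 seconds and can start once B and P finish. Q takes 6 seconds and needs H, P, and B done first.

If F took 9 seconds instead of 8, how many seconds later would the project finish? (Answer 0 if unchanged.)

As given, the longest chain is H→B→Y = 8+8+6 = 22, so the finish is 22 seconds.
The longest path through F is only 19 seconds, so F has float 3.
The critical path is still H→B→Y; finish is now 22 seconds.
Change in finish: 22 − 22 = +0 seconds.

0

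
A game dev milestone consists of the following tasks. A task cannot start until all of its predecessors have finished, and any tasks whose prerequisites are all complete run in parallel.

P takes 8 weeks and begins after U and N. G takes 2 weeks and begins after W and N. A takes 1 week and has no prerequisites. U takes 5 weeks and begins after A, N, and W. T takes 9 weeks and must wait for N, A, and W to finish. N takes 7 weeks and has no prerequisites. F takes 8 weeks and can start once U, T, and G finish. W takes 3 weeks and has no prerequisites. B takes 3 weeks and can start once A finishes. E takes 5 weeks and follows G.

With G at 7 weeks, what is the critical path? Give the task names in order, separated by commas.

N, T, F

As given, the longest chain is N→T→F = 7+9+8 = 24, so the finish is 24 weeks.
The longest path through G is only 17 weeks, so G has float 7.
That remains the longest chain; total 24 weeks.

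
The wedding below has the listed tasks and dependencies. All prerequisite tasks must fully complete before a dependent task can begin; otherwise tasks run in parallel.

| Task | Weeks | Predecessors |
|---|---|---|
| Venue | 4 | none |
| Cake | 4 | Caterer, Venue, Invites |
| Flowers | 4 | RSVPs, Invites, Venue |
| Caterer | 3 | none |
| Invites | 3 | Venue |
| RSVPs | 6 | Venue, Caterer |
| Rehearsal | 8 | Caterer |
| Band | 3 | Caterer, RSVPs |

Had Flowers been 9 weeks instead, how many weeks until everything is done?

Actual critical path: Venue→RSVPs→Flowers = 4+6+4 = 14 ⇒ 14 weeks.
Flowers is on the critical path; changing it to 9 makes that path 19 weeks.
The critical path is still Venue→RSVPs→Flowers; finish is now 19 weeks.

19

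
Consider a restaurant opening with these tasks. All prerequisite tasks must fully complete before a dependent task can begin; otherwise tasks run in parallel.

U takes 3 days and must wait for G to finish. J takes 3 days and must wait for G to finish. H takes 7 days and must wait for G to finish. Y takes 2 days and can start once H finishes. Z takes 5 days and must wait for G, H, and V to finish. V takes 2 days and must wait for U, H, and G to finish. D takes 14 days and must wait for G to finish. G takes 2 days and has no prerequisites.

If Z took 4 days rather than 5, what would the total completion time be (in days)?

Critical path before the change: G→H→V→Z = 2+7+2+5 = 16 giving 16 days.
Since Z is critical, the -1 change carries straight to that chain (now 15 days).
The binding chain switches to G→D = 2+14 = 16; finish 16 days.

16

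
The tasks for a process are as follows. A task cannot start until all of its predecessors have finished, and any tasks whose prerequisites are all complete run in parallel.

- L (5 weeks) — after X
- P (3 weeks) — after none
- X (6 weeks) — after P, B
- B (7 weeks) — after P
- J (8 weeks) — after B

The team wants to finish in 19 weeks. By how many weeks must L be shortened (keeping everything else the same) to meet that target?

2

Current finish: 21 weeks; target: 19.
L is on every critical path, so each week cut from L cuts the finish by one (this holds down to a finish of 18).
Need 21 − 19 = 2 weeks off L → L becomes 3 weeks, finish becomes 19.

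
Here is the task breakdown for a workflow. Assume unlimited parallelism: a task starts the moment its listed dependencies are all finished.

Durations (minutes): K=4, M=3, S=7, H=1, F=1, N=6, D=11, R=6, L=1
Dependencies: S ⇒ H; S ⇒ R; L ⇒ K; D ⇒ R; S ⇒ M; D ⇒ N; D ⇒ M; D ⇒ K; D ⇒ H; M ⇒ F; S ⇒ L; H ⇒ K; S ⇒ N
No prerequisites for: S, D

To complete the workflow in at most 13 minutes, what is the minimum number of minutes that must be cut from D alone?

4

Current finish: 17 minutes; target: 13.
D is on every critical path, so each minute cut from D cuts the finish by one (this holds down to a finish of 13).
Need 17 − 13 = 4 minutes off D → D becomes 7 minutes, finish becomes 13.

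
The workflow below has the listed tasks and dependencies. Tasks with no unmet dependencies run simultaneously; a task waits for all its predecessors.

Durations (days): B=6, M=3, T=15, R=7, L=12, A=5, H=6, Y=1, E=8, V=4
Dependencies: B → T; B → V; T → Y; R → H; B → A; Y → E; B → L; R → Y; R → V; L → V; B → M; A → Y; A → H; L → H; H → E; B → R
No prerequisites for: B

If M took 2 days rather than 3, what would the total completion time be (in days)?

32

Actual critical path: B→L→H→E = 6+12+6+8 = 32 ⇒ 32 days.
The longest path through M is only 9 days, so M has float 23.
The critical path is still B→L→H→E; finish is now 32 days.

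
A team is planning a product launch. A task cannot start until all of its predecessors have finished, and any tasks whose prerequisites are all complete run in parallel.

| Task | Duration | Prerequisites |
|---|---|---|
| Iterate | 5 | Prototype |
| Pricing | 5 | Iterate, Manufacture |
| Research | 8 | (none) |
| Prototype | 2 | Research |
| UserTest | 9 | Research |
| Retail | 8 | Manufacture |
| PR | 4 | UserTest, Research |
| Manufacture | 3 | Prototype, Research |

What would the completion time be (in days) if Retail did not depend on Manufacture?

21

Original critical path: Research→Prototype→Manufacture→Retail = 8+2+3+8 = 21 ⇒ 21 days.
Without Manufacture→Retail, Retail's earliest start moves from 13 to 0.
The longest chain is now Research→UserTest→PR = 8+9+4 = 21, so the product launch takes 21 days.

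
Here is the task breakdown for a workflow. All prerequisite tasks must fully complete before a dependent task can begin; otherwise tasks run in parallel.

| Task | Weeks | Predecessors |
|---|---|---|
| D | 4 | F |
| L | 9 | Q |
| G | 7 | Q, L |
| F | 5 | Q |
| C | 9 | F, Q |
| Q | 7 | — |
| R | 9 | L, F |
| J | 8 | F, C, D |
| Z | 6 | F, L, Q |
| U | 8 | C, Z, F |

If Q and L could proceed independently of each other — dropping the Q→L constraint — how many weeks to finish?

29

Original critical path: Q→L→Z→U = 7+9+6+8 = 30 ⇒ 30 weeks.
Without Q→L, L's earliest start moves from 7 to 0.
After: Q→F→C→J = 7+5+9+8 = 29 → 29 weeks.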